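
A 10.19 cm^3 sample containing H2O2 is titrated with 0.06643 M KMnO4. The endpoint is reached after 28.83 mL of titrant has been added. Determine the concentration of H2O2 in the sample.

n(KMnO4) = 0.06643 x 0.02883 = 0.001915 mol.
From the balanced equation, 2 mol KMnO4 reacts with 5 mol H2O2, so n(H2O2) = 0.001915 x 5/2 = 0.004788 mol.
[H2O2] = 0.004788 / 0.01019 L = 0.470 M.

0.470 M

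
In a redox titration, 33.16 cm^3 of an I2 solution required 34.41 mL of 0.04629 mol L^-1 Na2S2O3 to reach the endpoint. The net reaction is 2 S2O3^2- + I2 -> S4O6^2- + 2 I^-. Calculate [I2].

n(Na2S2O3) = 0.04629 x 0.03441 = 0.001593 mol.
From the balanced equation, 2 mol Na2S2O3 reacts with 1 mol I2, so n(I2) = 0.001593 x 1/2 = 0.0007964 mol.
[I2] = 0.0007964 / 0.03316 L = 0.0240 M.

0.0240 M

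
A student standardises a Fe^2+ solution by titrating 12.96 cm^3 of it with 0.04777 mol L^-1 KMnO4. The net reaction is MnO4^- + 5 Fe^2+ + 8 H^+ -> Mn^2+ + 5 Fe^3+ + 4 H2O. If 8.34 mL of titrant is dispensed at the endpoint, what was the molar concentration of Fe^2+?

0.154 M

n(KMnO4) = 0.04777 x 0.008340 = 0.0003984 mol.
From the balanced equation, 1 mol KMnO4 reacts with 5 mol Fe^2+, so n(Fe^2+) = 0.0003984 x 5/1 = 0.001992 mol.
[Fe^2+] = 0.001992 / 0.01296 L = 0.154 M.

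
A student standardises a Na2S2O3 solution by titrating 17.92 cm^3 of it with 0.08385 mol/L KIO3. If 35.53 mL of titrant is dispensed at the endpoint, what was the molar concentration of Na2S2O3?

0.997 M

n(KIO3) = 0.08385 x 0.03553 = 0.002979 mol.
From the balanced equation, 1 mol KIO3 reacts with 6 mol Na2S2O3, so n(Na2S2O3) = 0.002979 x 6/1 = 0.01788 mol.
[Na2S2O3] = 0.01788 / 0.01792 L = 0.997 M.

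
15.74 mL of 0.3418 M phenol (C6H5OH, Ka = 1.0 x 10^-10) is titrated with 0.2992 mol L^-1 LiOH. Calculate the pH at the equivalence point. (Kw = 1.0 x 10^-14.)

n(C6H5OH) = 0.3418 x 0.01574 = 0.005380 mol; V(LiOH) at equivalence = 0.005380/0.2992 = 0.01798 L.
At equivalence all the acid is converted to C6H5O-; total volume = 0.01574 + 0.01798 = 0.03372 L, so [C6H5O-] = 0.005380/0.03372 = 0.1595 M.
Kb = Kw/Ka = 1.0e-14 / 1.0 x 10^-10 = 0.000100.
[OH^-] = sqrt(Kb x [C6H5O-]) = sqrt(0.000100 x 0.1595) = 0.00399 M.
pOH = 2.40, so pH = 14.00 - 2.40 = 11.60.

11.60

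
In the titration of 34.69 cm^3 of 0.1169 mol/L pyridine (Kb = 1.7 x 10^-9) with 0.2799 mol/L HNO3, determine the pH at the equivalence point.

n(C5H5N) = 0.1169 x 0.03469 = 0.004055 mol; V(HNO3) at equivalence = 0.004055/0.2799 = 0.01449 L.
At equivalence the base is fully converted to C5H5NH+; total volume = 0.04918 L, so [C5H5NH+] = 0.004055/0.04918 = 0.08246 M.
Ka(C5H5NH+) = Kw/Kb = 1.0e-14 / 1.7 x 10^-9 = 5.88e-6.
[H^+] = sqrt(Ka x [C5H5NH+]) = sqrt(5.88e-6 x 0.08246) = 0.000696 M.
pH = -log(0.000696) = 3.16.

3.16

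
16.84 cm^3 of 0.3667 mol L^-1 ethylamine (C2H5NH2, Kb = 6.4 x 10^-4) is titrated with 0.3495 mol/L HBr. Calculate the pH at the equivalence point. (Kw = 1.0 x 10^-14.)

5.78

n(C2H5NH2) = 0.3667 x 0.01684 = 0.006175 mol; V(HBr) at equivalence = 0.006175/0.3495 = 0.01767 L.
At equivalence the base is fully converted to C2H5NH3+; total volume = 0.03451 L, so [C2H5NH3+] = 0.006175/0.03451 = 0.1789 M.
Ka(C2H5NH3+) = Kw/Kb = 1.0e-14 / 6.4 x 10^-4 = 1.56e-11.
[H^+] = sqrt(Ka x [C2H5NH3+]) = sqrt(1.56e-11 x 0.1789) = 1.67e-6 M.
pH = -log(1.67e-6) = 5.78.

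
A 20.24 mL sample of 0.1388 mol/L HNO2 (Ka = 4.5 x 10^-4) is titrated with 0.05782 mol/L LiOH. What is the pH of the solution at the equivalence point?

7.98

n(HNO2) = 0.1388 x 0.02024 = 0.002809 mol; V(LiOH) at equivalence = 0.002809/0.05782 = 0.04859 L.
At equivalence all the acid is converted to NO2-; total volume = 0.02024 + 0.04859 = 0.06883 L, so [NO2-] = 0.002809/0.06883 = 0.04082 M.
Kb = Kw/Ka = 1.0e-14 / 4.5 x 10^-4 = 2.22e-11.
[OH^-] = sqrt(Kb x [NO2-]) = sqrt(2.22e-11 x 0.04082) = 9.52e-7 M.
pOH = 6.02, so pH = 14.00 - 6.02 = 7.98.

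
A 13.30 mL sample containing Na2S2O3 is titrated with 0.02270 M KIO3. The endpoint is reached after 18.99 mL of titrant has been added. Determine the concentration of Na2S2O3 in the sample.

n(KIO3) = 0.02270 x 0.01899 = 0.0004311 mol.
From the balanced equation, 1 mol KIO3 reacts with 6 mol Na2S2O3, so n(Na2S2O3) = 0.0004311 x 6/1 = 0.002586 mol.
[Na2S2O3] = 0.002586 / 0.01330 L = 0.194 M.

0.194 M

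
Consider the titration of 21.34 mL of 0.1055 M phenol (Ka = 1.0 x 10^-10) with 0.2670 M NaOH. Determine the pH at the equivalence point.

11.44

n(C6H5OH) = 0.1055 x 0.02134 = 0.002251 mol; V(NaOH) at equivalence = 0.002251/0.2670 = 0.008432 L.
At equivalence all the acid is converted to C6H5O-; total volume = 0.02134 + 0.008432 = 0.02977 L, so [C6H5O-] = 0.002251/0.02977 = 0.07562 M.
Kb = Kw/Ka = 1.0e-14 / 1.0 x 10^-10 = 0.000100.
[OH^-] = sqrt(Kb x [C6H5O-]) = sqrt(0.000100 x 0.07562) = 0.00275 M.
pOH = 2.56, so pH = 14.00 - 2.56 = 11.44.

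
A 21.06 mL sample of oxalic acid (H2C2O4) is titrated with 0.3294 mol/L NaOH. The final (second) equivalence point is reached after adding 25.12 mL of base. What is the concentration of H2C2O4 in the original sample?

0.196 M

n(NaOH) = 0.3294 x 0.02512 = 0.008275 mol.
At the final (second) equivalence point, 2 mol OH^- react per mol H2C2O4, so n(H2C2O4) = 0.008275 / 2 = 0.004137 mol.
[H2C2O4] = 0.004137 / 0.02106 L = 0.196 M.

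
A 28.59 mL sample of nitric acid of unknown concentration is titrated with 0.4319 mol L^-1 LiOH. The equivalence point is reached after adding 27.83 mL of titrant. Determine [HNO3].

n(LiOH) delivered = 0.4319 x 0.02783 = 0.01202 mol.
For a 1:1 reaction, n(HNO3) = 0.01202 mol.
[HNO3] = 0.01202 mol / 0.02859 L = 0.420 M.

0.420 M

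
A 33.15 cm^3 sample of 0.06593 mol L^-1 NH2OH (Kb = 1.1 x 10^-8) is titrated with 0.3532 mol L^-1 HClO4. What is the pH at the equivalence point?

3.65

n(NH2OH) = 0.06593 x 0.03315 = 0.002186 mol; V(HClO4) at equivalence = 0.002186/0.3532 = 0.006188 L.
At equivalence the base is fully converted to NH3OH+; total volume = 0.03934 L, so [NH3OH+] = 0.002186/0.03934 = 0.05556 M.
Ka(NH3OH+) = Kw/Kb = 1.0e-14 / 1.1 x 10^-8 = 9.09e-7.
[H^+] = sqrt(Ka x [NH3OH+]) = sqrt(9.09e-7 x 0.05556) = 0.000225 M.
pH = -log(0.000225) = 3.65.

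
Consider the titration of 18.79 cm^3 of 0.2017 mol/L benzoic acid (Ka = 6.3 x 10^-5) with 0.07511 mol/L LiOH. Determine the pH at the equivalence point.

8.47

n(C6H5COOH) = 0.2017 x 0.01879 = 0.003790 mol; V(LiOH) at equivalence = 0.003790/0.07511 = 0.05046 L.
At equivalence all the acid is converted to C6H5COO-; total volume = 0.01879 + 0.05046 = 0.06925 L, so [C6H5COO-] = 0.003790/0.06925 = 0.05473 M.
Kb = Kw/Ka = 1.0e-14 / 6.3 x 10^-5 = 1.59e-10.
[OH^-] = sqrt(Kb x [C6H5COO-]) = sqrt(1.59e-10 x 0.05473) = 2.95e-6 M.
pOH = 5.53, so pH = 14.00 - 5.53 = 8.47.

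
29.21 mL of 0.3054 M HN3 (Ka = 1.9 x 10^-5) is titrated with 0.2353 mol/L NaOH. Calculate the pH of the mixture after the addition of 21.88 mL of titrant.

4.86

Initial n(HN3) = 0.3054 x 0.02921 = 0.008921 mol.
n(NaOH) added = 0.2353 x 0.02188 = 0.005148 mol, converting that many moles of HN3 to N3-.
Remaining n(HN3) = 0.003772 mol; n(N3-) = 0.005148 mol.
By Henderson-Hasselbalch, pH = pKa + log([A^-]/[HA]) = 4.72 + log(0.005148/0.003772) = 4.72 + (+0.14) = 4.86.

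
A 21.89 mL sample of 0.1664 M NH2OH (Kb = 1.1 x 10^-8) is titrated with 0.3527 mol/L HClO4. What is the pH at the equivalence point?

3.49

n(NH2OH) = 0.1664 x 0.02189 = 0.003642 mol; V(HClO4) at equivalence = 0.003642/0.3527 = 0.01033 L.
At equivalence the base is fully converted to NH3OH+; total volume = 0.03222 L, so [NH3OH+] = 0.003642/0.03222 = 0.1131 M.
Ka(NH3OH+) = Kw/Kb = 1.0e-14 / 1.1 x 10^-8 = 9.09e-7.
[H^+] = sqrt(Ka x [NH3OH+]) = sqrt(9.09e-7 x 0.1131) = 0.000321 M.
pH = -log(0.000321) = 3.49.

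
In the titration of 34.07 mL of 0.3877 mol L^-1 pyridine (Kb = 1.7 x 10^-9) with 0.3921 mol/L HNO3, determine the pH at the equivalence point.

2.97

n(C5H5N) = 0.3877 x 0.03407 = 0.01321 mol; V(HNO3) at equivalence = 0.01321/0.3921 = 0.03369 L.
At equivalence the base is fully converted to C5H5NH+; total volume = 0.06776 L, so [C5H5NH+] = 0.01321/0.06776 = 0.1949 M.
Ka(C5H5NH+) = Kw/Kb = 1.0e-14 / 1.7 x 10^-9 = 5.88e-6.
[H^+] = sqrt(Ka x [C5H5NH+]) = sqrt(5.88e-6 x 0.1949) = 0.00107 M.
pH = -log(0.00107) = 2.97.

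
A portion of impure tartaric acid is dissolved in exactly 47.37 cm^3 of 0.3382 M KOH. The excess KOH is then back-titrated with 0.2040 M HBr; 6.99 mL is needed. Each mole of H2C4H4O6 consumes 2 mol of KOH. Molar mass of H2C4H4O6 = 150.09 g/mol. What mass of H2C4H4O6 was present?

Total n(KOH) added = 0.3382 x 0.04737 = 0.01602 mol.
n(HBr) used = 0.2040 x 0.006990 = 0.001426 mol, which equals the excess n(KOH).
So n(KOH) consumed by the sample = 0.01602 - 0.001426 = 0.01459 mol.
n(H2C4H4O6) = 0.01459 / 2 = 0.007297 mol.
mass = 0.007297 mol x 150.09 g/mol = 1.10 g.

1.10 g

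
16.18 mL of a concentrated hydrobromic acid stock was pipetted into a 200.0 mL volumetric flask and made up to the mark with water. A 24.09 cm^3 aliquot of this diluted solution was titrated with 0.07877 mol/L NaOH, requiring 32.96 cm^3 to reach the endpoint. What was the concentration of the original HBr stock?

1.33 M

n(NaOH) = 0.07877 x 0.03296 = 0.002596 mol.
n(HBr) in the aliquot = 0.002596 mol.
[diluted HBr] = 0.002596 / 0.02409 = 0.1078 M.
Dilution factor = 200.0/16.18 = 12.36, so [stock] = 0.1078 x 12.36 = 1.33 M.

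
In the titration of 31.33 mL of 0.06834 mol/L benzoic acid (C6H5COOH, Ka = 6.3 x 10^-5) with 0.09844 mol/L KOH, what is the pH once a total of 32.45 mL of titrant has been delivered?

12.22

n(acid) = 0.06834 x 0.03133 = 0.002141 mol; n(KOH) added = 0.09844 x 0.03245 = 0.003194 mol.
Base is in excess by 0.003194 - 0.002141 = 0.001053 mol in a total volume of 0.06378 L.
[OH^-] = 0.001053/0.06378 = 0.01651 M, so pOH = 1.78 and pH = 14.00 - 1.78 = 12.22.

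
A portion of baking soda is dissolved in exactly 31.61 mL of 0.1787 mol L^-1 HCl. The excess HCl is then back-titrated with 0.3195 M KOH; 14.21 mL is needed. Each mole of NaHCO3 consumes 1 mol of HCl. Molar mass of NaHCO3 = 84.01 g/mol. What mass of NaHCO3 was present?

Total n(HCl) added = 0.1787 x 0.03161 = 0.005649 mol.
n(KOH) used = 0.3195 x 0.01421 = 0.004540 mol, which equals the excess n(HCl).
So n(HCl) consumed by the sample = 0.005649 - 0.004540 = 0.001109 mol.
n(NaHCO3) = 0.001109 / 1 = 0.001109 mol.
mass = 0.001109 mol x 84.01 g/mol = 0.0931 g.

0.0931 g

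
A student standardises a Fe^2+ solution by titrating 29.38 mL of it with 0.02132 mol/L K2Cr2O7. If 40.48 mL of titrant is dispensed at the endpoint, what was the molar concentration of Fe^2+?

0.176 M

n(K2Cr2O7) = 0.02132 x 0.04048 = 0.0008630 mol.
From the balanced equation, 1 mol K2Cr2O7 reacts with 6 mol Fe^2+, so n(Fe^2+) = 0.0008630 x 6/1 = 0.005178 mol.
[Fe^2+] = 0.005178 / 0.02938 L = 0.176 M.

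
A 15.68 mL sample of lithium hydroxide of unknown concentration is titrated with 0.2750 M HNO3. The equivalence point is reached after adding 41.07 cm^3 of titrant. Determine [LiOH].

n(HNO3) delivered = 0.2750 x 0.04107 = 0.01129 mol.
For a 1:1 reaction, n(LiOH) = 0.01129 mol.
[LiOH] = 0.01129 mol / 0.01568 L = 0.720 M.

0.720 M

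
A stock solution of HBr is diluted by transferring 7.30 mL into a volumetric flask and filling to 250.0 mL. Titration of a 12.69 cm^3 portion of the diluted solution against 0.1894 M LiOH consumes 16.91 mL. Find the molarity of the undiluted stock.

8.64 M

n(LiOH) = 0.1894 x 0.01691 = 0.003203 mol.
n(HBr) in the aliquot = 0.003203 mol.
[diluted HBr] = 0.003203 / 0.01269 = 0.2524 M.
Dilution factor = 250.0/7.300 = 34.25, so [stock] = 0.2524 x 34.25 = 8.64 M.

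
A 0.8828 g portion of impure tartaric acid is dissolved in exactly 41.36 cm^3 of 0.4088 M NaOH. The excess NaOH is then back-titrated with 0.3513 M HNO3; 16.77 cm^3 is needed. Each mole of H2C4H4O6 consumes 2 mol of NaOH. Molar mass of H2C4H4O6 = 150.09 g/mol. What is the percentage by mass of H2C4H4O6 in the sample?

Total n(NaOH) added = 0.4088 x 0.04136 = 0.01691 mol.
n(HNO3) used = 0.3513 x 0.01677 = 0.005891 mol, which equals the excess n(NaOH).
So n(NaOH) consumed by the sample = 0.01691 - 0.005891 = 0.01102 mol.
n(H2C4H4O6) = 0.01102 / 2 = 0.005508 mol.
mass H2C4H4O6 = 0.005508 x 150.09 = 0.8267 g, so %H2C4H4O6 = 0.8267/0.8828 x 100 = 93.7%.

93.7%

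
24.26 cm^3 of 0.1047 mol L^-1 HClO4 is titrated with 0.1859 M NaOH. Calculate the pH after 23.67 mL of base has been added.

n(acid) = 0.1047 x 0.02426 = 0.002540 mol; n(NaOH) added = 0.1859 x 0.02367 = 0.004400 mol.
Base is in excess by 0.004400 - 0.002540 = 0.001860 mol in a total volume of 0.04793 L.
[OH^-] = 0.001860/0.04793 = 0.03881 M, so pOH = 1.41 and pH = 14.00 - 1.41 = 12.59.

12.59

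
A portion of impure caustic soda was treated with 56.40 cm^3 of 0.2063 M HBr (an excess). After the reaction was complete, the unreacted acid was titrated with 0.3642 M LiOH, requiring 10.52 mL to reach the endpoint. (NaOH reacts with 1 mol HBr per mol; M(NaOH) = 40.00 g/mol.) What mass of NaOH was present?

Total n(HBr) added = 0.2063 x 0.05640 = 0.01164 mol.
n(LiOH) used = 0.3642 x 0.01052 = 0.003831 mol, which equals the excess n(HBr).
So n(HBr) consumed by the sample = 0.01164 - 0.003831 = 0.007804 mol.
n(NaOH) = 0.007804 / 1 = 0.007804 mol.
mass = 0.007804 mol x 40.00 g/mol = 0.312 g.

0.312 g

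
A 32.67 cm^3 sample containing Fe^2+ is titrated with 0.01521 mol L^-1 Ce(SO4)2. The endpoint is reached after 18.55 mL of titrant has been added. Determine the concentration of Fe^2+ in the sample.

0.00864 M

n(Ce(SO4)2) = 0.01521 x 0.01855 = 0.0002821 mol.
From the balanced equation, 1 mol Ce(SO4)2 reacts with 1 mol Fe^2+, so n(Fe^2+) = 0.0002821 x 1/1 = 0.0002821 mol.
[Fe^2+] = 0.0002821 / 0.03267 L = 0.00864 M.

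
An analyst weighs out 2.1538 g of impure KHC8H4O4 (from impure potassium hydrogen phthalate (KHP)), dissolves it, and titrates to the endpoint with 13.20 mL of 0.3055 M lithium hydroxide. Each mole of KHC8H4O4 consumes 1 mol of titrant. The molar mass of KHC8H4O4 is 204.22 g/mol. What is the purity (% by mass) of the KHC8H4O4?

n(LiOH) = 0.3055 x 0.01320 = 0.004033 mol.
n(KHC8H4O4) = 0.004033 / 1 = 0.004033 mol.
mass of KHC8H4O4 = 0.004033 x 204.22 = 0.8235 g.
% purity = 0.8235 / 2.1538 x 100 = 38.2%.

38.2%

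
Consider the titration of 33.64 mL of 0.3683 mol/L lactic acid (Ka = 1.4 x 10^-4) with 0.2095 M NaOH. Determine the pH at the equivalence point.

8.49

n(HC3H5O3) = 0.3683 x 0.03364 = 0.01239 mol; V(NaOH) at equivalence = 0.01239/0.2095 = 0.05914 L.
At equivalence all the acid is converted to C3H5O3-; total volume = 0.03364 + 0.05914 = 0.09278 L, so [C3H5O3-] = 0.01239/0.09278 = 0.1335 M.
Kb = Kw/Ka = 1.0e-14 / 1.4 x 10^-4 = 7.14e-11.
[OH^-] = sqrt(Kb x [C3H5O3-]) = sqrt(7.14e-11 x 0.1335) = 3.09e-6 M.
pOH = 5.51, so pH = 14.00 - 5.51 = 8.49.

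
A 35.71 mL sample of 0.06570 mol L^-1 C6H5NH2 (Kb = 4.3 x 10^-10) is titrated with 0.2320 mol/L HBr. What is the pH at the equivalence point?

2.96

n(C6H5NH2) = 0.06570 x 0.03571 = 0.002346 mol; V(HBr) at equivalence = 0.002346/0.2320 = 0.01011 L.
At equivalence the base is fully converted to C6H5NH3+; total volume = 0.04582 L, so [C6H5NH3+] = 0.002346/0.04582 = 0.05120 M.
Ka(C6H5NH3+) = Kw/Kb = 1.0e-14 / 4.3 x 10^-10 = 2.33e-5.
[H^+] = sqrt(Ka x [C6H5NH3+]) = sqrt(2.33e-5 x 0.05120) = 0.00109 M.
pH = -log(0.00109) = 2.96.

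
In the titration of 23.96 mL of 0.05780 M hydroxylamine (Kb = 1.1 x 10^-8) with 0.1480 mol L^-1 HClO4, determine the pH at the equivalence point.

3.71

n(NH2OH) = 0.05780 x 0.02396 = 0.001385 mol; V(HClO4) at equivalence = 0.001385/0.1480 = 0.009357 L.
At equivalence the base is fully converted to NH3OH+; total volume = 0.03332 L, so [NH3OH+] = 0.001385/0.03332 = 0.04157 M.
Ka(NH3OH+) = Kw/Kb = 1.0e-14 / 1.1 x 10^-8 = 9.09e-7.
[H^+] = sqrt(Ka x [NH3OH+]) = sqrt(9.09e-7 x 0.04157) = 0.000194 M.
pH = -log(0.000194) = 3.71.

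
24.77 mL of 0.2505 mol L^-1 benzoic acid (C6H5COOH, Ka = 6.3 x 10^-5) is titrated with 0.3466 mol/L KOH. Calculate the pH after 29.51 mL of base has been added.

n(acid) = 0.2505 x 0.02477 = 0.006205 mol; n(KOH) added = 0.3466 x 0.02951 = 0.01023 mol.
Base is in excess by 0.01023 - 0.006205 = 0.004023 mol in a total volume of 0.05428 L.
[OH^-] = 0.004023/0.05428 = 0.07412 M, so pOH = 1.13 and pH = 14.00 - 1.13 = 12.87.

12.87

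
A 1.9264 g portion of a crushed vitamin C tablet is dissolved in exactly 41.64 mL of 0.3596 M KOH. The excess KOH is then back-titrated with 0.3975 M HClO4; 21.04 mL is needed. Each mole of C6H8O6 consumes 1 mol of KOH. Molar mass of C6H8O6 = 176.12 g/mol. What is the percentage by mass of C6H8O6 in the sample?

60.4%

Total n(KOH) added = 0.3596 x 0.04164 = 0.01497 mol.
n(HClO4) used = 0.3975 x 0.02104 = 0.008363 mol, which equals the excess n(KOH).
So n(KOH) consumed by the sample = 0.01497 - 0.008363 = 0.006610 mol.
n(C6H8O6) = 0.006610 / 1 = 0.006610 mol.
mass C6H8O6 = 0.006610 x 176.12 = 1.164 g, so %C6H8O6 = 1.164/1.9264 x 100 = 60.4%.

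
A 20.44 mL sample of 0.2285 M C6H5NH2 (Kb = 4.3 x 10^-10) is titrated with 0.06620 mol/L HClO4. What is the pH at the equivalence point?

n(C6H5NH2) = 0.2285 x 0.02044 = 0.004671 mol; V(HClO4) at equivalence = 0.004671/0.06620 = 0.07055 L.
At equivalence the base is fully converted to C6H5NH3+; total volume = 0.09099 L, so [C6H5NH3+] = 0.004671/0.09099 = 0.05133 M.
Ka(C6H5NH3+) = Kw/Kb = 1.0e-14 / 4.3 x 10^-10 = 2.33e-5.
[H^+] = sqrt(Ka x [C6H5NH3+]) = sqrt(2.33e-5 x 0.05133) = 0.00109 M.
pH = -log(0.00109) = 2.96.

2.96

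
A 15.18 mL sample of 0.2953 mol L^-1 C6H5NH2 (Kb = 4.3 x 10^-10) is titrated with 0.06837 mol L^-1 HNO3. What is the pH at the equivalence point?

n(C6H5NH2) = 0.2953 x 0.01518 = 0.004483 mol; V(HNO3) at equivalence = 0.004483/0.06837 = 0.06556 L.
At equivalence the base is fully converted to C6H5NH3+; total volume = 0.08074 L, so [C6H5NH3+] = 0.004483/0.08074 = 0.05552 M.
Ka(C6H5NH3+) = Kw/Kb = 1.0e-14 / 4.3 x 10^-10 = 2.33e-5.
[H^+] = sqrt(Ka x [C6H5NH3+]) = sqrt(2.33e-5 x 0.05552) = 0.00114 M.
pH = -log(0.00114) = 2.94.

2.94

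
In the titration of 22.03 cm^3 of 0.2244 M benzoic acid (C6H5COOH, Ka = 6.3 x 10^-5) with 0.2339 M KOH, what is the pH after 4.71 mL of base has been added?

Initial n(C6H5COOH) = 0.2244 x 0.02203 = 0.004944 mol.
n(KOH) added = 0.2339 x 0.004710 = 0.001102 mol, converting that many moles of C6H5COOH to C6H5COO-.
Remaining n(C6H5COOH) = 0.003842 mol; n(C6H5COO-) = 0.001102 mol.
By Henderson-Hasselbalch, pH = pKa + log([A^-]/[HA]) = 4.20 + log(0.001102/0.003842) = 4.20 + (-0.54) = 3.66.

3.66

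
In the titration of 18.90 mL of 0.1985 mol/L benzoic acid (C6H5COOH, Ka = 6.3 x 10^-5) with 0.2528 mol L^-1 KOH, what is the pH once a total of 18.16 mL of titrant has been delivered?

12.35

n(acid) = 0.1985 x 0.01890 = 0.003752 mol; n(KOH) added = 0.2528 x 0.01816 = 0.004591 mol.
Base is in excess by 0.004591 - 0.003752 = 0.0008392 mol in a total volume of 0.03706 L.
[OH^-] = 0.0008392/0.03706 = 0.02264 M, so pOH = 1.65 and pH = 14.00 - 1.65 = 12.35.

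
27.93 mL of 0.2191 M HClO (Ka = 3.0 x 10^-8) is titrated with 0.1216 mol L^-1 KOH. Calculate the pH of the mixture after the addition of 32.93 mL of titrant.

Initial n(HClO) = 0.2191 x 0.02793 = 0.006119 mol.
n(KOH) added = 0.1216 x 0.03293 = 0.004004 mol, converting that many moles of HClO to ClO-.
Remaining n(HClO) = 0.002115 mol; n(ClO-) = 0.004004 mol.
By Henderson-Hasselbalch, pH = pKa + log([A^-]/[HA]) = 7.52 + log(0.004004/0.002115) = 7.52 + (+0.28) = 7.80.

7.80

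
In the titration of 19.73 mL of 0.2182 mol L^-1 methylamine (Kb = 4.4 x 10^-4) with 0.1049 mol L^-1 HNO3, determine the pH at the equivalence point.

5.90

n(CH3NH2) = 0.2182 x 0.01973 = 0.004305 mol; V(HNO3) at equivalence = 0.004305/0.1049 = 0.04104 L.
At equivalence the base is fully converted to CH3NH3+; total volume = 0.06077 L, so [CH3NH3+] = 0.004305/0.06077 = 0.07084 M.
Ka(CH3NH3+) = Kw/Kb = 1.0e-14 / 4.4 x 10^-4 = 2.27e-11.
[H^+] = sqrt(Ka x [CH3NH3+]) = sqrt(2.27e-11 x 0.07084) = 1.27e-6 M.
pH = -log(1.27e-6) = 5.90.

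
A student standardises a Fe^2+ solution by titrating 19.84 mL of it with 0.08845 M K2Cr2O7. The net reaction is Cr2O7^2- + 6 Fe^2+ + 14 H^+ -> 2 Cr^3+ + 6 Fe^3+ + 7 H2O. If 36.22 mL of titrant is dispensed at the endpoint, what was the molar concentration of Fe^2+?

n(K2Cr2O7) = 0.08845 x 0.03622 = 0.003204 mol.
From the balanced equation, 1 mol K2Cr2O7 reacts with 6 mol Fe^2+, so n(Fe^2+) = 0.003204 x 6/1 = 0.01922 mol.
[Fe^2+] = 0.01922 / 0.01984 L = 0.969 M.

0.969 M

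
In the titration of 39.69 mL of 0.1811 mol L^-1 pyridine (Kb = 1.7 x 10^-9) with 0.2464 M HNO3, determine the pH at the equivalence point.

3.11

n(C5H5N) = 0.1811 x 0.03969 = 0.007188 mol; V(HNO3) at equivalence = 0.007188/0.2464 = 0.02917 L.
At equivalence the base is fully converted to C5H5NH+; total volume = 0.06886 L, so [C5H5NH+] = 0.007188/0.06886 = 0.1044 M.
Ka(C5H5NH+) = Kw/Kb = 1.0e-14 / 1.7 x 10^-9 = 5.88e-6.
[H^+] = sqrt(Ka x [C5H5NH+]) = sqrt(5.88e-6 x 0.1044) = 0.000784 M.
pH = -log(0.000784) = 3.11.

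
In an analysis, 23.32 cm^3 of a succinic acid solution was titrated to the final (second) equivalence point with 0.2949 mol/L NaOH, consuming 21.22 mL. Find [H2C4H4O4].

n(NaOH) = 0.2949 x 0.02122 = 0.006258 mol.
At the final (second) equivalence point, 2 mol OH^- react per mol H2C4H4O4, so n(H2C4H4O4) = 0.006258 / 2 = 0.003129 mol.
[H2C4H4O4] = 0.003129 / 0.02332 L = 0.134 M.

0.134 M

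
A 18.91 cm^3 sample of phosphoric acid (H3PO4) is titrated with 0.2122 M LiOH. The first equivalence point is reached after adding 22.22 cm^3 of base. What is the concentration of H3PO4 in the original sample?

n(LiOH) = 0.2122 x 0.02222 = 0.004715 mol.
At the first equivalence point, 1 mol OH^- react per mol H3PO4, so n(H3PO4) = 0.004715 / 1 = 0.004715 mol.
[H3PO4] = 0.004715 / 0.01891 L = 0.249 M.

0.249 M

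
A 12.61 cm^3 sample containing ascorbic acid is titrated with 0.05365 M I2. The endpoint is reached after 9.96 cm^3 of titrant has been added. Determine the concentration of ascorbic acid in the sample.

n(I2) = 0.05365 x 0.009960 = 0.0005344 mol.
From the balanced equation, 1 mol I2 reacts with 1 mol ascorbic acid, so n(ascorbic acid) = 0.0005344 x 1/1 = 0.0005344 mol.
[ascorbic acid] = 0.0005344 / 0.01261 L = 0.0424 M.

0.0424 M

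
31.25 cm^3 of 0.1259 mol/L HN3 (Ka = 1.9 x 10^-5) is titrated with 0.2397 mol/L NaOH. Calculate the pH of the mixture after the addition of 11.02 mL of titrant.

5.03

Initial n(HN3) = 0.1259 x 0.03125 = 0.003934 mol.
n(NaOH) added = 0.2397 x 0.01102 = 0.002641 mol, converting that many moles of HN3 to N3-.
Remaining n(HN3) = 0.001293 mol; n(N3-) = 0.002641 mol.
By Henderson-Hasselbalch, pH = pKa + log([A^-]/[HA]) = 4.72 + log(0.002641/0.001293) = 4.72 + (+0.31) = 5.03.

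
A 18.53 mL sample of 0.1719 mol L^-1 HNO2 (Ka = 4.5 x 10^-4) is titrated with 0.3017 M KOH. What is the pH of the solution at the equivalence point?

8.19

n(HNO2) = 0.1719 x 0.01853 = 0.003185 mol; V(KOH) at equivalence = 0.003185/0.3017 = 0.01056 L.
At equivalence all the acid is converted to NO2-; total volume = 0.01853 + 0.01056 = 0.02909 L, so [NO2-] = 0.003185/0.02909 = 0.1095 M.
Kb = Kw/Ka = 1.0e-14 / 4.5 x 10^-4 = 2.22e-11.
[OH^-] = sqrt(Kb x [NO2-]) = sqrt(2.22e-11 x 0.1095) = 1.56e-6 M.
pOH = 5.81, so pH = 14.00 - 5.81 = 8.19.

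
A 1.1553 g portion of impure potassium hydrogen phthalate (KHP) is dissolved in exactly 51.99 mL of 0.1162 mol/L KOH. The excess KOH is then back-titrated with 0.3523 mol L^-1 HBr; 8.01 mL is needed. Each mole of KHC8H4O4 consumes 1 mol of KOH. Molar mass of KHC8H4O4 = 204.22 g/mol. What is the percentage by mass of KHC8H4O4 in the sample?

Total n(KOH) added = 0.1162 x 0.05199 = 0.006041 mol.
n(HBr) used = 0.3523 x 0.008010 = 0.002822 mol, which equals the excess n(KOH).
So n(KOH) consumed by the sample = 0.006041 - 0.002822 = 0.003219 mol.
n(KHC8H4O4) = 0.003219 / 1 = 0.003219 mol.
mass KHC8H4O4 = 0.003219 x 204.22 = 0.6574 g, so %KHC8H4O4 = 0.6574/1.1553 x 100 = 56.9%.

56.9%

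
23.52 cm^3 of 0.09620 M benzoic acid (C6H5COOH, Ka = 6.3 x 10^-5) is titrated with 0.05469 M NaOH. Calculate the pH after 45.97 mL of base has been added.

n(acid) = 0.09620 x 0.02352 = 0.002263 mol; n(NaOH) added = 0.05469 x 0.04597 = 0.002514 mol.
Base is in excess by 0.002514 - 0.002263 = 0.0002515 mol in a total volume of 0.06949 L.
[OH^-] = 0.0002515/0.06949 = 0.003619 M, so pOH = 2.44 and pH = 14.00 - 2.44 = 11.56.

11.56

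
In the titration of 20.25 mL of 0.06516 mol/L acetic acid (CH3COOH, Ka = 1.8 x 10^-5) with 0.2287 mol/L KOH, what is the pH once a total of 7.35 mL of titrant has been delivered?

n(acid) = 0.06516 x 0.02025 = 0.001319 mol; n(KOH) added = 0.2287 x 0.007350 = 0.001681 mol.
Base is in excess by 0.001681 - 0.001319 = 0.0003615 mol in a total volume of 0.02760 L.
[OH^-] = 0.0003615/0.02760 = 0.01310 M, so pOH = 1.88 and pH = 14.00 - 1.88 = 12.12.

12.12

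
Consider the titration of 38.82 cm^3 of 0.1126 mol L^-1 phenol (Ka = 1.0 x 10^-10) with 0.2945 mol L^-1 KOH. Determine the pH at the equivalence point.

n(C6H5OH) = 0.1126 x 0.03882 = 0.004371 mol; V(KOH) at equivalence = 0.004371/0.2945 = 0.01484 L.
At equivalence all the acid is converted to C6H5O-; total volume = 0.03882 + 0.01484 = 0.05366 L, so [C6H5O-] = 0.004371/0.05366 = 0.08146 M.
Kb = Kw/Ka = 1.0e-14 / 1.0 x 10^-10 = 0.000100.
[OH^-] = sqrt(Kb x [C6H5O-]) = sqrt(0.000100 x 0.08146) = 0.00285 M.
pOH = 2.54, so pH = 14.00 - 2.54 = 11.46.

11.46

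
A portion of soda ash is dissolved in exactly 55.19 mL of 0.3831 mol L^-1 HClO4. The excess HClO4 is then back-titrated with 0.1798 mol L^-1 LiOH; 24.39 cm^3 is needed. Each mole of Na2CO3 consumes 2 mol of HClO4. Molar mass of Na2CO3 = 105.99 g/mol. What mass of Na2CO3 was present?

Total n(HClO4) added = 0.3831 x 0.05519 = 0.02114 mol.
n(LiOH) used = 0.1798 x 0.02439 = 0.004385 mol, which equals the excess n(HClO4).
So n(HClO4) consumed by the sample = 0.02114 - 0.004385 = 0.01676 mol.
n(Na2CO3) = 0.01676 / 2 = 0.008379 mol.
mass = 0.008379 mol x 105.99 g/mol = 0.888 g.

0.888 g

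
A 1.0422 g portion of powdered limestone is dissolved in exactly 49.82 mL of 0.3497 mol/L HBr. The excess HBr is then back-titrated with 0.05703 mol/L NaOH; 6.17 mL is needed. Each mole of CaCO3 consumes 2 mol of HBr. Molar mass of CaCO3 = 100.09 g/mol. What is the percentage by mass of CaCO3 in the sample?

82.0%

Total n(HBr) added = 0.3497 x 0.04982 = 0.01742 mol.
n(NaOH) used = 0.05703 x 0.006170 = 0.0003519 mol, which equals the excess n(HBr).
So n(HBr) consumed by the sample = 0.01742 - 0.0003519 = 0.01707 mol.
n(CaCO3) = 0.01707 / 2 = 0.008535 mol.
mass CaCO3 = 0.008535 x 100.09 = 0.8543 g, so %CaCO3 = 0.8543/1.0422 x 100 = 82.0%.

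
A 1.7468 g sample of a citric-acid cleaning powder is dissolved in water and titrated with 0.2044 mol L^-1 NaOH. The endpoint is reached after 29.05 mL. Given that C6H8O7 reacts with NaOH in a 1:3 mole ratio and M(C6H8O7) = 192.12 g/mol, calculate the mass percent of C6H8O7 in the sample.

21.8%

n(NaOH) = 0.2044 x 0.02905 = 0.005938 mol.
n(C6H8O7) = 0.005938 / 3 = 0.001979 mol.
mass of C6H8O7 = 0.001979 x 192.12 = 0.3803 g.
% purity = 0.3803 / 1.7468 x 100 = 21.8%.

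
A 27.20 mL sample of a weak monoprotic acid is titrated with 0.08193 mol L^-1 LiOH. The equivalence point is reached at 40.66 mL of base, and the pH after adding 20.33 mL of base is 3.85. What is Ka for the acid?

1.4 x 10^-4

20.33 mL is half of the equivalence volume, so this is the half-equivalence point where [HA] = [A^-].
At half-equivalence pH = pKa, so pKa = 3.85.
Ka = 10^(-3.85) = 1.4 x 10^-4.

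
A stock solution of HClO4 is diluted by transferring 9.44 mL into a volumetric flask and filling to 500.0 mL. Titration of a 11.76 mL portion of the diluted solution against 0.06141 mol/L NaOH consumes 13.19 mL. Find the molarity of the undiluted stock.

n(NaOH) = 0.06141 x 0.01319 = 0.0008100 mol.
n(HClO4) in the aliquot = 0.0008100 mol.
[diluted HClO4] = 0.0008100 / 0.01176 = 0.06888 M.
Dilution factor = 500.0/9.440 = 52.97, so [stock] = 0.06888 x 52.97 = 3.65 M.

3.65 M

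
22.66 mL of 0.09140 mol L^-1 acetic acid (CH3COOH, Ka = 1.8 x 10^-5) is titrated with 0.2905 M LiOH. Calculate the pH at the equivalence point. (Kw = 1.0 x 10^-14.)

8.79

n(CH3COOH) = 0.09140 x 0.02266 = 0.002071 mol; V(LiOH) at equivalence = 0.002071/0.2905 = 0.007130 L.
At equivalence all the acid is converted to CH3COO-; total volume = 0.02266 + 0.007130 = 0.02979 L, so [CH3COO-] = 0.002071/0.02979 = 0.06953 M.
Kb = Kw/Ka = 1.0e-14 / 1.8 x 10^-5 = 5.56e-10.
[OH^-] = sqrt(Kb x [CH3COO-]) = sqrt(5.56e-10 x 0.06953) = 6.21e-6 M.
pOH = 5.21, so pH = 14.00 - 5.21 = 8.79.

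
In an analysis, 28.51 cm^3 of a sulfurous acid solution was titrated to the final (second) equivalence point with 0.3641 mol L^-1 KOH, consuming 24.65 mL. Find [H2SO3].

0.157 M

n(KOH) = 0.3641 x 0.02465 = 0.008975 mol.
At the final (second) equivalence point, 2 mol OH^- react per mol H2SO3, so n(H2SO3) = 0.008975 / 2 = 0.004488 mol.
[H2SO3] = 0.004488 / 0.02851 L = 0.157 M.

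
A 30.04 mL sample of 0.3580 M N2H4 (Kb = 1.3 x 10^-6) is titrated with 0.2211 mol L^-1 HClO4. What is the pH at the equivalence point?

n(N2H4) = 0.3580 x 0.03004 = 0.01075 mol; V(HClO4) at equivalence = 0.01075/0.2211 = 0.04864 L.
At equivalence the base is fully converted to N2H5+; total volume = 0.07868 L, so [N2H5+] = 0.01075/0.07868 = 0.1367 M.
Ka(N2H5+) = Kw/Kb = 1.0e-14 / 1.3 x 10^-6 = 7.69e-9.
[H^+] = sqrt(Ka x [N2H5+]) = sqrt(7.69e-9 x 0.1367) = 3.24e-5 M.
pH = -log(3.24e-5) = 4.49.

4.49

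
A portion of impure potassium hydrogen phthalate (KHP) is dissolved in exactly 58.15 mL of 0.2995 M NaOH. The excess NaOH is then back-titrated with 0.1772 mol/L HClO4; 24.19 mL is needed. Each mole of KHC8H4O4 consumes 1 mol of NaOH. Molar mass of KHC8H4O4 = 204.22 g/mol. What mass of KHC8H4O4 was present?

2.68 g

Total n(NaOH) added = 0.2995 x 0.05815 = 0.01742 mol.
n(HClO4) used = 0.1772 x 0.02419 = 0.004286 mol, which equals the excess n(NaOH).
So n(NaOH) consumed by the sample = 0.01742 - 0.004286 = 0.01313 mol.
n(KHC8H4O4) = 0.01313 / 1 = 0.01313 mol.
mass = 0.01313 mol x 204.22 g/mol = 2.68 g.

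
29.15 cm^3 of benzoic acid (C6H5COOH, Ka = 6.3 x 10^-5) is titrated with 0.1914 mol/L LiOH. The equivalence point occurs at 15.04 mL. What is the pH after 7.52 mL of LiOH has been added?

4.20

7.52 mL is exactly half the equivalence volume (15.04/2), i.e. the half-equivalence point.
There, n(HA) = n(A^-), so pH = pKa = -log(6.3 x 10^-5) = 4.20.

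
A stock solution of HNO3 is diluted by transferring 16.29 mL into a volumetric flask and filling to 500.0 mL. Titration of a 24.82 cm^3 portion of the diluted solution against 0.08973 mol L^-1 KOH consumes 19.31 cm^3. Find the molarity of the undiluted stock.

n(KOH) = 0.08973 x 0.01931 = 0.001733 mol.
n(HNO3) in the aliquot = 0.001733 mol.
[diluted HNO3] = 0.001733 / 0.02482 = 0.06981 M.
Dilution factor = 500.0/16.29 = 30.69, so [stock] = 0.06981 x 30.69 = 2.14 M.

2.14 M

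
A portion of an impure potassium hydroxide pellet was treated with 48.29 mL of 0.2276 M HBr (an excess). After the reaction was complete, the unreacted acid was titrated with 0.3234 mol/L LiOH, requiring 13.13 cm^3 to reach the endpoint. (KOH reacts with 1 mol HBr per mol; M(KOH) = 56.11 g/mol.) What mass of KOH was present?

0.378 g

Total n(HBr) added = 0.2276 x 0.04829 = 0.01099 mol.
n(LiOH) used = 0.3234 x 0.01313 = 0.004246 mol, which equals the excess n(HBr).
So n(HBr) consumed by the sample = 0.01099 - 0.004246 = 0.006745 mol.
n(KOH) = 0.006745 / 1 = 0.006745 mol.
mass = 0.006745 mol x 56.11 g/mol = 0.378 g.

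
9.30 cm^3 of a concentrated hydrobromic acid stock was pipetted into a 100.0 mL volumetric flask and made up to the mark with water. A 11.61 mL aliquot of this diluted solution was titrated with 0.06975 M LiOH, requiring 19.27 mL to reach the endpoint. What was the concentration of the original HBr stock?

n(LiOH) = 0.06975 x 0.01927 = 0.001344 mol.
n(HBr) in the aliquot = 0.001344 mol.
[diluted HBr] = 0.001344 / 0.01161 = 0.1158 M.
Dilution factor = 100.0/9.300 = 10.75, so [stock] = 0.1158 x 10.75 = 1.24 M.

1.24 M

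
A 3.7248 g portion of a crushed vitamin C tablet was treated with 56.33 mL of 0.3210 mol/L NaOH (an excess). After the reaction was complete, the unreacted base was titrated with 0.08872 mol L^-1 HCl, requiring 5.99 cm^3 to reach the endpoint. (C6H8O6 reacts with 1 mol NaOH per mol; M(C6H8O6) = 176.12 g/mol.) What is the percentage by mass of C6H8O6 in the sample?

Total n(NaOH) added = 0.3210 x 0.05633 = 0.01808 mol.
n(HCl) used = 0.08872 x 0.005990 = 0.0005314 mol, which equals the excess n(NaOH).
So n(NaOH) consumed by the sample = 0.01808 - 0.0005314 = 0.01755 mol.
n(C6H8O6) = 0.01755 / 1 = 0.01755 mol.
mass C6H8O6 = 0.01755 x 176.12 = 3.091 g, so %C6H8O6 = 3.091/3.7248 x 100 = 83.0%.

83.0%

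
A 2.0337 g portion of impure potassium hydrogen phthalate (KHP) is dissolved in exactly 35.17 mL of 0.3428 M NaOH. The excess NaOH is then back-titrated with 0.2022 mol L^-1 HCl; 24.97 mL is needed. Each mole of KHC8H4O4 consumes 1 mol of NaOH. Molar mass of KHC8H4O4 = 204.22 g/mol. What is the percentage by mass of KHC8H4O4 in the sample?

Total n(NaOH) added = 0.3428 x 0.03517 = 0.01206 mol.
n(HCl) used = 0.2022 x 0.02497 = 0.005049 mol, which equals the excess n(NaOH).
So n(NaOH) consumed by the sample = 0.01206 - 0.005049 = 0.007007 mol.
n(KHC8H4O4) = 0.007007 / 1 = 0.007007 mol.
mass KHC8H4O4 = 0.007007 x 204.22 = 1.431 g, so %KHC8H4O4 = 1.431/2.0337 x 100 = 70.4%.

70.4%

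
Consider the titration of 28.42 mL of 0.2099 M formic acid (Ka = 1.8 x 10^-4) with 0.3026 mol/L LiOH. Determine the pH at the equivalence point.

n(HCOOH) = 0.2099 x 0.02842 = 0.005965 mol; V(LiOH) at equivalence = 0.005965/0.3026 = 0.01971 L.
At equivalence all the acid is converted to HCOO-; total volume = 0.02842 + 0.01971 = 0.04813 L, so [HCOO-] = 0.005965/0.04813 = 0.1239 M.
Kb = Kw/Ka = 1.0e-14 / 1.8 x 10^-4 = 5.56e-11.
[OH^-] = sqrt(Kb x [HCOO-]) = sqrt(5.56e-11 x 0.1239) = 2.62e-6 M.
pOH = 5.58, so pH = 14.00 - 5.58 = 8.42.

8.42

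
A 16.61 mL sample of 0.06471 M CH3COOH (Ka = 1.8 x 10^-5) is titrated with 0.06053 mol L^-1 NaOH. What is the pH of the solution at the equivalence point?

8.62

n(CH3COOH) = 0.06471 x 0.01661 = 0.001075 mol; V(NaOH) at equivalence = 0.001075/0.06053 = 0.01776 L.
At equivalence all the acid is converted to CH3COO-; total volume = 0.01661 + 0.01776 = 0.03437 L, so [CH3COO-] = 0.001075/0.03437 = 0.03128 M.
Kb = Kw/Ka = 1.0e-14 / 1.8 x 10^-5 = 5.56e-10.
[OH^-] = sqrt(Kb x [CH3COO-]) = sqrt(5.56e-10 x 0.03128) = 4.17e-6 M.
pOH = 5.38, so pH = 14.00 - 5.38 = 8.62.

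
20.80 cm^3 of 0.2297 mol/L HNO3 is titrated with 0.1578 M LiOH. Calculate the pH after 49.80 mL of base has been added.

n(acid) = 0.2297 x 0.02080 = 0.004778 mol; n(LiOH) added = 0.1578 x 0.04980 = 0.007858 mol.
Base is in excess by 0.007858 - 0.004778 = 0.003081 mol in a total volume of 0.07060 L.
[OH^-] = 0.003081/0.07060 = 0.04364 M, so pOH = 1.36 and pH = 14.00 - 1.36 = 12.64.

12.64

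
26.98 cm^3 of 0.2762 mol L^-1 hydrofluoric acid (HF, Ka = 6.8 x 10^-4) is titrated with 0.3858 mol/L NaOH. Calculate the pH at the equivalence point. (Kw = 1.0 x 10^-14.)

8.19

n(HF) = 0.2762 x 0.02698 = 0.007452 mol; V(NaOH) at equivalence = 0.007452/0.3858 = 0.01932 L.
At equivalence all the acid is converted to F-; total volume = 0.02698 + 0.01932 = 0.04630 L, so [F-] = 0.007452/0.04630 = 0.1610 M.
Kb = Kw/Ka = 1.0e-14 / 6.8 x 10^-4 = 1.47e-11.
[OH^-] = sqrt(Kb x [F-]) = sqrt(1.47e-11 x 0.1610) = 1.54e-6 M.
pOH = 5.81, so pH = 14.00 - 5.81 = 8.19.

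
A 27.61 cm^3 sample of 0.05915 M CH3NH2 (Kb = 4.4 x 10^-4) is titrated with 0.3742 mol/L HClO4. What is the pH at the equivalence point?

n(CH3NH2) = 0.05915 x 0.02761 = 0.001633 mol; V(HClO4) at equivalence = 0.001633/0.3742 = 0.004364 L.
At equivalence the base is fully converted to CH3NH3+; total volume = 0.03197 L, so [CH3NH3+] = 0.001633/0.03197 = 0.05108 M.
Ka(CH3NH3+) = Kw/Kb = 1.0e-14 / 4.4 x 10^-4 = 2.27e-11.
[H^+] = sqrt(Ka x [CH3NH3+]) = sqrt(2.27e-11 x 0.05108) = 1.08e-6 M.
pH = -log(1.08e-6) = 5.97.

5.97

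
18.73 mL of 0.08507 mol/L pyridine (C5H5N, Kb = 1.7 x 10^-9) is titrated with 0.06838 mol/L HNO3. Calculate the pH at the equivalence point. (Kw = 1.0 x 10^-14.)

3.33

n(C5H5N) = 0.08507 x 0.01873 = 0.001593 mol; V(HNO3) at equivalence = 0.001593/0.06838 = 0.02330 L.
At equivalence the base is fully converted to C5H5NH+; total volume = 0.04203 L, so [C5H5NH+] = 0.001593/0.04203 = 0.03791 M.
Ka(C5H5NH+) = Kw/Kb = 1.0e-14 / 1.7 x 10^-9 = 5.88e-6.
[H^+] = sqrt(Ka x [C5H5NH+]) = sqrt(5.88e-6 x 0.03791) = 0.000472 M.
pH = -log(0.000472) = 3.33.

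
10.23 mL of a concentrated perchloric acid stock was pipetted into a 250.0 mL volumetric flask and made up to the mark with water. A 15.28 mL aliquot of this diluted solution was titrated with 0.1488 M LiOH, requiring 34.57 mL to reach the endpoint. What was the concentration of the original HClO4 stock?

8.23 M

n(LiOH) = 0.1488 x 0.03457 = 0.005144 mol.
n(HClO4) in the aliquot = 0.005144 mol.
[diluted HClO4] = 0.005144 / 0.01528 = 0.3367 M.
Dilution factor = 250.0/10.23 = 24.44, so [stock] = 0.3367 x 24.44 = 8.23 M.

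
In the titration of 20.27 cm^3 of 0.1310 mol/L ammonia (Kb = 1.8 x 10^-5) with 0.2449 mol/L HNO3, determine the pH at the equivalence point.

5.16

n(NH3) = 0.1310 x 0.02027 = 0.002655 mol; V(HNO3) at equivalence = 0.002655/0.2449 = 0.01084 L.
At equivalence the base is fully converted to NH4+; total volume = 0.03111 L, so [NH4+] = 0.002655/0.03111 = 0.08535 M.
Ka(NH4+) = Kw/Kb = 1.0e-14 / 1.8 x 10^-5 = 5.56e-10.
[H^+] = sqrt(Ka x [NH4+]) = sqrt(5.56e-10 x 0.08535) = 6.89e-6 M.
pH = -log(6.89e-6) = 5.16.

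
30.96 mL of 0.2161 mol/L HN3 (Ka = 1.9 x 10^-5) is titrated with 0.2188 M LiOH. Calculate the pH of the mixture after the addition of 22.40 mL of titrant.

Initial n(HN3) = 0.2161 x 0.03096 = 0.006690 mol.
n(LiOH) added = 0.2188 x 0.02240 = 0.004901 mol, converting that many moles of HN3 to N3-.
Remaining n(HN3) = 0.001789 mol; n(N3-) = 0.004901 mol.
By Henderson-Hasselbalch, pH = pKa + log([A^-]/[HA]) = 4.72 + log(0.004901/0.001789) = 4.72 + (+0.44) = 5.16.

5.16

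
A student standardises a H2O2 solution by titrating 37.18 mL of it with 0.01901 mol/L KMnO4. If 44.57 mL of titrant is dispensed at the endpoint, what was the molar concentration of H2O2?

0.0570 M

n(KMnO4) = 0.01901 x 0.04457 = 0.0008473 mol.
From the balanced equation, 2 mol KMnO4 reacts with 5 mol H2O2, so n(H2O2) = 0.0008473 x 5/2 = 0.002118 mol.
[H2O2] = 0.002118 / 0.03718 L = 0.0570 M.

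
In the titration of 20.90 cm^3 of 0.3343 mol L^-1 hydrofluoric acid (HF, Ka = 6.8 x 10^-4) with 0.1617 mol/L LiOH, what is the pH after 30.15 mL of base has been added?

3.53

Initial n(HF) = 0.3343 x 0.02090 = 0.006987 mol.
n(LiOH) added = 0.1617 x 0.03015 = 0.004875 mol, converting that many moles of HF to F-.
Remaining n(HF) = 0.002112 mol; n(F-) = 0.004875 mol.
By Henderson-Hasselbalch, pH = pKa + log([A^-]/[HA]) = 3.17 + log(0.004875/0.002112) = 3.17 + (+0.36) = 3.53.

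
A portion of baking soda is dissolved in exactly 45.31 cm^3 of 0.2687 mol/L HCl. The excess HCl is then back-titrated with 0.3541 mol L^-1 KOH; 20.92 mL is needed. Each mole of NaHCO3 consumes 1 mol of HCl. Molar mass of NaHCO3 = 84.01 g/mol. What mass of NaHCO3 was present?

Total n(HCl) added = 0.2687 x 0.04531 = 0.01217 mol.
n(KOH) used = 0.3541 x 0.02092 = 0.007408 mol, which equals the excess n(HCl).
So n(HCl) consumed by the sample = 0.01217 - 0.007408 = 0.004767 mol.
n(NaHCO3) = 0.004767 / 1 = 0.004767 mol.
mass = 0.004767 mol x 84.01 g/mol = 0.400 g.

0.400 g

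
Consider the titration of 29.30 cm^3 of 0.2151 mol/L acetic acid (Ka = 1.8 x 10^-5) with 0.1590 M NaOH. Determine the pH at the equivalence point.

8.85

n(CH3COOH) = 0.2151 x 0.02930 = 0.006302 mol; V(NaOH) at equivalence = 0.006302/0.1590 = 0.03964 L.
At equivalence all the acid is converted to CH3COO-; total volume = 0.02930 + 0.03964 = 0.06894 L, so [CH3COO-] = 0.006302/0.06894 = 0.09142 M.
Kb = Kw/Ka = 1.0e-14 / 1.8 x 10^-5 = 5.56e-10.
[OH^-] = sqrt(Kb x [CH3COO-]) = sqrt(5.56e-10 x 0.09142) = 7.13e-6 M.
pOH = 5.15, so pH = 14.00 - 5.15 = 8.85.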